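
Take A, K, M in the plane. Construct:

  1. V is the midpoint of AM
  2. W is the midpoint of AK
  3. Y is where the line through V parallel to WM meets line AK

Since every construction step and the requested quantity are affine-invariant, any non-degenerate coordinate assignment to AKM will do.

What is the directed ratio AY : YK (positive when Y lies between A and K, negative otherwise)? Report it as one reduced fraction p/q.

AY:YK = 1/3

Assign A = (0, 0), K = (1, 0), M = (0, 1) — the answer is frame-independent, so this choice is without loss of generality.
1. V is the midpoint of AM ⇒ V = (0, 1/2)
2. W is the midpoint of AK ⇒ W = (1/2, 0)
3. Y is where the line through V parallel to WM meets line AK ⇒ Y = (1/4, 0)
Y = A + t·(K−A) with t = 1/4, so AY:YK = t:(1−t) = 1/4:3/4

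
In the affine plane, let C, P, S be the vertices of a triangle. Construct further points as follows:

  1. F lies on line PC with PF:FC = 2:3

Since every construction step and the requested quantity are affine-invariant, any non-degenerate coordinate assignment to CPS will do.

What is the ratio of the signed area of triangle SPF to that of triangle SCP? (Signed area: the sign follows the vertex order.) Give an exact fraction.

Choose coordinates C = (0, 0), P = (1, 0), S = (0, 1).
1. F lies on line PC with PF:FC = 2:3 ⇒ F = (3/5, 0)
2·[SPF] = -2/5, 2·[SCP] = 1
[SPF]:[SCP] = -2/5:1 = -2/5

[SPF]:[SCP] = -2/5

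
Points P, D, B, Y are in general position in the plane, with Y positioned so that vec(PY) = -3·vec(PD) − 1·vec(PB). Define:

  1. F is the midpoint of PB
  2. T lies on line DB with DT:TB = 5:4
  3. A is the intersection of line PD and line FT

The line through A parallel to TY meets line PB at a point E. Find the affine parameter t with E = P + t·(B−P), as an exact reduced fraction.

t = 56/31

Assign P = (0, 0), D = (1, 0), B = (0, 1), Y = (-3, -1) — the answer is frame-independent, so this choice is without loss of generality.
1. F is the midpoint of PB ⇒ F = (0, 1/2)
2. T lies on line DB with DT:TB = 5:4 ⇒ T = (4/9, 5/9)
3. A is the intersection of line PD and line FT ⇒ A = (-4, 0)
through A parallel to TY: direction (-31/9, -14/9); meets PB at E = (0, 56/31)
E = P + t·(B−P) with t = 56/31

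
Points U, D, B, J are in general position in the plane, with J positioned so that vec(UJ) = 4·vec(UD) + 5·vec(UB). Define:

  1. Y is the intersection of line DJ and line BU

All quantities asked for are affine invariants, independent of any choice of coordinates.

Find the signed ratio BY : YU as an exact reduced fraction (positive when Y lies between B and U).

BY:YU = -8/5

Assign U = (0, 0), D = (1, 0), B = (0, 1), J = (4, 5) — the answer is frame-independent, so this choice is without loss of generality.
1. Y is the intersection of line DJ and line BU ⇒ Y = (0, -5/3)
Y = B + t·(U−B) with t = 8/3, so BY:YU = t:(1−t) = 8/3:-5/3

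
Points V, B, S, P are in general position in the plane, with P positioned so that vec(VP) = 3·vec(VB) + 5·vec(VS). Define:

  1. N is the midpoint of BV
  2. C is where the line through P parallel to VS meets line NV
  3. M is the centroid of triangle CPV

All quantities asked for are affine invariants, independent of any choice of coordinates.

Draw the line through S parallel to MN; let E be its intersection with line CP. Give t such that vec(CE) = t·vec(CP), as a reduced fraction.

t = 13/15

Assign V = (0, 0), B = (1, 0), S = (0, 1), P = (3, 5) — the answer is frame-independent, so this choice is without loss of generality.
1. N is the midpoint of BV ⇒ N = (1/2, 0)
2. C is where the line through P parallel to VS meets line NV ⇒ C = (3, 0)
3. M is the centroid of triangle CPV ⇒ M = (2, 5/3)
through S parallel to MN: direction (-3/2, -5/3); meets CP at E = (3, 13/3)
E = C + t·(P−C) with t = 13/15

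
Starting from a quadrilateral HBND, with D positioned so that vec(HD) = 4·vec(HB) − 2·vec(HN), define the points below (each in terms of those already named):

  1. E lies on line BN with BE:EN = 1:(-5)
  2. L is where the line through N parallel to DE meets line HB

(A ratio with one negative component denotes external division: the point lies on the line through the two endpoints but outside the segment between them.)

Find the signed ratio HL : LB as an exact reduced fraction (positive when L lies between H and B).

HL:LB = -11/4

Work in coordinates with H = (0, 0), B = (1, 0), N = (0, 1), D = (4, -2).
1. E lies on line BN with BE:EN = 1:(-5) ⇒ E = (5/4, -1/4)
2. L is where the line through N parallel to DE meets line HB ⇒ L = (11/7, 0)
L = H + t·(B−H) with t = 11/7, so HL:LB = t:(1−t) = 11/7:-4/7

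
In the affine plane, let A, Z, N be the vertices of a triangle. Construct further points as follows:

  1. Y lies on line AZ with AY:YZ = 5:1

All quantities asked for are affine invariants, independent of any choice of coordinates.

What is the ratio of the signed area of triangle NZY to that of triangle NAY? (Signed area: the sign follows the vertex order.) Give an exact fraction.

Assign A = (0, 0), Z = (1, 0), N = (0, 1) — the answer is frame-independent, so this choice is without loss of generality.
1. Y lies on line AZ with AY:YZ = 5:1 ⇒ Y = (5/6, 0)
2·[NZY] = -1/6, 2·[NAY] = 5/6
[NZY]:[NAY] = -1/6:5/6 = -1/5

[NZY]:[NAY] = -1/5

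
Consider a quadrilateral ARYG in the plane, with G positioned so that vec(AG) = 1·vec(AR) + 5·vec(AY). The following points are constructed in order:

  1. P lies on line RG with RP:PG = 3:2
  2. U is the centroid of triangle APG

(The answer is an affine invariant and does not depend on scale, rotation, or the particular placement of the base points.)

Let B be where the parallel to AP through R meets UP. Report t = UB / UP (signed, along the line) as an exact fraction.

Choose coordinates A = (0, 0), R = (1, 0), Y = (0, 1), G = (1, 5).
1. P lies on line RG with RP:PG = 3:2 ⇒ P = (1, 3)
2. U is the centroid of triangle APG ⇒ U = (2/3, 8/3)
through R parallel to AP: direction (1, 3); meets UP at B = (5/2, 9/2)
B = U + t·(P−U) with t = 11/2

t = 11/2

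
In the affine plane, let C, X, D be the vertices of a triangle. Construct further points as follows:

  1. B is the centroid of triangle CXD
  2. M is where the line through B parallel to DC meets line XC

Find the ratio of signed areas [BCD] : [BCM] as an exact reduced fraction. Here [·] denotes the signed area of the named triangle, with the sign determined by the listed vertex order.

Work in coordinates with C = (0, 0), X = (1, 0), D = (0, 1).
1. B is the centroid of triangle CXD ⇒ B = (1/3, 1/3)
2. M is where the line through B parallel to DC meets line XC ⇒ M = (1/3, 0)
2·[BCD] = -1/3, 2·[BCM] = 1/9
[BCD]:[BCM] = -1/3:1/9 = -3

[BCD]:[BCM] = -3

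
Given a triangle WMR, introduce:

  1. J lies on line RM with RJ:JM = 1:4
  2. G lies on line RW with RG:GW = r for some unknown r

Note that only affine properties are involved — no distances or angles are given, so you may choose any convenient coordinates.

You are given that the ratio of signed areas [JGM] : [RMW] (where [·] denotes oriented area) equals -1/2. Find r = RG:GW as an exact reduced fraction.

Assign W = (0, 0), M = (1, 0), R = (0, 1) — the answer is frame-independent, so this choice is without loss of generality.
1. J lies on line RM with RJ:JM = 1:4 ⇒ J = (1/5, 4/5)
2. With RG:GW = r, write λ = r/(r+1) so G = R + λ·(W−R); G is affine-linear in λ
Every point depending on G is an affine combination of G and λ-independent points, so each such coordinate is linear in λ; the λ² term in each signed area is a multiple of (W−R)×(W−R) = 0, so 2·[JGM] and 2·[RMW] are each linear in λ. Evaluating at λ=0 and λ=1:
  2·[JGM] = 4/5·λ,   2·[RMW] = -1
So [JGM]:[RMW] = (4/5·λ) / (-1). Setting this equal to -1/2:
  4/5·λ = -1/2·(-1)  ⇒  λ = 5/8
Then r = λ/(1−λ) = (5/8)/(3/8) = 5/3. Check: with r = 5/3, G = (0, 3/8) and [JGM]:[RMW] = -1/2 as required.

r = 5/3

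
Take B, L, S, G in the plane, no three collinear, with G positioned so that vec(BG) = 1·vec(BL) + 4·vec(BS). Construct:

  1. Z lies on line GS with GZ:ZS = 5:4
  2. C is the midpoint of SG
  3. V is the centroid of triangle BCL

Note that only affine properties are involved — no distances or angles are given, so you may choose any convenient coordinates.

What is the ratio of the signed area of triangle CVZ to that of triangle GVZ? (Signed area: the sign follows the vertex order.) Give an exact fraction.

Choose coordinates B = (0, 0), L = (1, 0), S = (0, 1), G = (1, 4).
1. Z lies on line GS with GZ:ZS = 5:4 ⇒ Z = (4/9, 7/3)
2. C is the midpoint of SG ⇒ C = (1/2, 5/2)
3. V is the centroid of triangle BCL ⇒ V = (1/2, 5/6)
2·[CVZ] = -5/54, 2·[GVZ] = -25/27
[CVZ]:[GVZ] = -5/54:-25/27 = 1/10

[CVZ]:[GVZ] = 1/10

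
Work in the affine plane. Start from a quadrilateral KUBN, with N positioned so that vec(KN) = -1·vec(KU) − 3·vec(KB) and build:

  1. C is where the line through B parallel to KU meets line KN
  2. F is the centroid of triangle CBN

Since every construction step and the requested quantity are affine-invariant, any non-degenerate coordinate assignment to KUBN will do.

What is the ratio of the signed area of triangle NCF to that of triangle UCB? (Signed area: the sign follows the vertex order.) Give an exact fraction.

[NCF]:[UCB] = 4/3

Work in coordinates with K = (0, 0), U = (1, 0), B = (0, 1), N = (-1, -3).
1. C is where the line through B parallel to KU meets line KN ⇒ C = (1/3, 1)
2. F is the centroid of triangle CBN ⇒ F = (-2/9, -1/3)
2·[NCF] = 4/9, 2·[UCB] = 1/3
[NCF]:[UCB] = 4/9:1/3 = 4/3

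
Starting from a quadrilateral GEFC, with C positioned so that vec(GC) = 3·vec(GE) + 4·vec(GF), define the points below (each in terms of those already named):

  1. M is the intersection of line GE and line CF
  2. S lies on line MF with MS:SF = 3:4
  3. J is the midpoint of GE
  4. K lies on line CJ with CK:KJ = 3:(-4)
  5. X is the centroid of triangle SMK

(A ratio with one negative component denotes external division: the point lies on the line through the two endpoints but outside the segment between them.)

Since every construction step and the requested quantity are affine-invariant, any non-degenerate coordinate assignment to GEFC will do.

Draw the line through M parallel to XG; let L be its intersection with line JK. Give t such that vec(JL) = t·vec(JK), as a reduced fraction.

t = -23/20

Assign G = (0, 0), E = (1, 0), F = (0, 1), C = (3, 4) — the answer is frame-independent, so this choice is without loss of generality.
1. M is the intersection of line GE and line CF ⇒ M = (-1, 0)
2. S lies on line MF with MS:SF = 3:4 ⇒ S = (-4/7, 3/7)
3. J is the midpoint of GE ⇒ J = (1/2, 0)
4. K lies on line CJ with CK:KJ = 3:(-4) ⇒ K = (21/2, 16)
5. X is the centroid of triangle SMK ⇒ X = (125/42, 115/21)
through M parallel to XG: direction (-125/42, -115/21); meets JK at L = (-11, -92/5)
L = J + t·(K−J) with t = -23/20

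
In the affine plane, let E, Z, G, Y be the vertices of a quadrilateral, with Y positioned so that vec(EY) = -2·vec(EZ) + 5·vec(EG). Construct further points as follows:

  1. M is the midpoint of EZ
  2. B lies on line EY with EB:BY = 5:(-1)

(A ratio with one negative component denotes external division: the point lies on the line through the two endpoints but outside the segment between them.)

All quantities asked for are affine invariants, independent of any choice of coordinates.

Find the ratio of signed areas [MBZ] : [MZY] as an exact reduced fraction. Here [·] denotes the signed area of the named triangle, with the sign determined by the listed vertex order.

[MBZ]:[MZY] = -5/4

Set E = (0, 0), Z = (1, 0), G = (0, 1), Y = (-2, 5); any affine frame gives the same invariant.
1. M is the midpoint of EZ ⇒ M = (1/2, 0)
2. B lies on line EY with EB:BY = 5:(-1) ⇒ B = (-5/2, 25/4)
2·[MBZ] = -25/8, 2·[MZY] = 5/2
[MBZ]:[MZY] = -25/8:5/2 = -5/4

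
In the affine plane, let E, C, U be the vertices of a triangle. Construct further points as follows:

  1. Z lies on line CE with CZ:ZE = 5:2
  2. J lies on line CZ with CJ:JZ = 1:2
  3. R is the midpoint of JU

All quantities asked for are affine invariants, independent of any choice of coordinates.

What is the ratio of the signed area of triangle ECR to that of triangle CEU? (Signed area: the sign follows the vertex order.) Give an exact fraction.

[ECR]:[CEU] = -1/2

Set E = (0, 0), C = (1, 0), U = (0, 1); any affine frame gives the same invariant.
1. Z lies on line CE with CZ:ZE = 5:2 ⇒ Z = (2/7, 0)
2. J lies on line CZ with CJ:JZ = 1:2 ⇒ J = (16/21, 0)
3. R is the midpoint of JU ⇒ R = (8/21, 1/2)
2·[ECR] = 1/2, 2·[CEU] = -1
[ECR]:[CEU] = 1/2:-1 = -1/2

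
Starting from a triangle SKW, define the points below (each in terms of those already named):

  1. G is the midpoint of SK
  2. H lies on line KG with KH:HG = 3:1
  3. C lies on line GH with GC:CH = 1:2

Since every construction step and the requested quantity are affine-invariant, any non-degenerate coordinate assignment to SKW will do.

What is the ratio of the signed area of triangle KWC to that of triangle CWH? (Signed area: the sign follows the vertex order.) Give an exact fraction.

Work in coordinates with S = (0, 0), K = (1, 0), W = (0, 1).
1. G is the midpoint of SK ⇒ G = (1/2, 0)
2. H lies on line KG with KH:HG = 3:1 ⇒ H = (5/8, 0)
3. C lies on line GH with GC:CH = 1:2 ⇒ C = (13/24, 0)
2·[KWC] = 11/24, 2·[CWH] = -1/12
[KWC]:[CWH] = 11/24:-1/12 = -11/2

[KWC]:[CWH] = -11/2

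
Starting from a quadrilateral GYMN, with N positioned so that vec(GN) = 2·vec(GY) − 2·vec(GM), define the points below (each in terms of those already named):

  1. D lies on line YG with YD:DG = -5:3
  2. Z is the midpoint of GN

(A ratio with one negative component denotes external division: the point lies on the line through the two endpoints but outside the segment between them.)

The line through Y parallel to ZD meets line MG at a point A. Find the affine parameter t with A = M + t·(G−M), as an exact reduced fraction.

Choose coordinates G = (0, 0), Y = (1, 0), M = (0, 1), N = (2, -2).
1. D lies on line YG with YD:DG = -5:3 ⇒ D = (-3/2, 0)
2. Z is the midpoint of GN ⇒ Z = (1, -1)
through Y parallel to ZD: direction (-5/2, 1); meets MG at A = (0, 2/5)
A = M + t·(G−M) with t = 3/5

t = 3/5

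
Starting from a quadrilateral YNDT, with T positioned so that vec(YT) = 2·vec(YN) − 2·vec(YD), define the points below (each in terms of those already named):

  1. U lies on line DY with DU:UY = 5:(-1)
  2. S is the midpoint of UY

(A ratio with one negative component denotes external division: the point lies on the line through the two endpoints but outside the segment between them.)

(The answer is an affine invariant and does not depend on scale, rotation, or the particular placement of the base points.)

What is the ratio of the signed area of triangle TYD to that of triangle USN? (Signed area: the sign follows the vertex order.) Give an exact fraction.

Set Y = (0, 0), N = (1, 0), D = (0, 1), T = (2, -2); any affine frame gives the same invariant.
1. U lies on line DY with DU:UY = 5:(-1) ⇒ U = (0, -1/4)
2. S is the midpoint of UY ⇒ S = (0, -1/8)
2·[TYD] = -2, 2·[USN] = -1/8
[TYD]:[USN] = -2:-1/8 = 16

[TYD]:[USN] = 16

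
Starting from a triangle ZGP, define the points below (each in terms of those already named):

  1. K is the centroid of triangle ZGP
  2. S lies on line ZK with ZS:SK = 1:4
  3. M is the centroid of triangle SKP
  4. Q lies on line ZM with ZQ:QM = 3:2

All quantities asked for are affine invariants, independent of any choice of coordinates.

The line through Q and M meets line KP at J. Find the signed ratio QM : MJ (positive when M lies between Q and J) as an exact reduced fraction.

QM:MJ = 11/10

Assign Z = (0, 0), G = (1, 0), P = (0, 1) — the answer is frame-independent, so this choice is without loss of generality.
1. K is the centroid of triangle ZGP ⇒ K = (1/3, 1/3)
2. S lies on line ZK with ZS:SK = 1:4 ⇒ S = (1/15, 1/15)
3. M is the centroid of triangle SKP ⇒ M = (2/15, 7/15)
4. Q lies on line ZM with ZQ:QM = 3:2 ⇒ Q = (2/25, 7/25)
line QM meets KP at J = (2/11, 7/11)
M = Q + t·(J−Q) with t = 11/21, so QM:MJ = 11/21:10/21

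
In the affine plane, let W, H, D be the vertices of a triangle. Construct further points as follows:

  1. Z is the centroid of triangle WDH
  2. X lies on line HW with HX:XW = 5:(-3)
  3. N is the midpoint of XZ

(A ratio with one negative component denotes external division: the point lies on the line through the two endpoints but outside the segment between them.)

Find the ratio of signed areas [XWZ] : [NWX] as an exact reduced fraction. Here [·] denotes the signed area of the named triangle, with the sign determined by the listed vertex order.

Assign W = (0, 0), H = (1, 0), D = (0, 1) — the answer is frame-independent, so this choice is without loss of generality.
1. Z is the centroid of triangle WDH ⇒ Z = (1/3, 1/3)
2. X lies on line HW with HX:XW = 5:(-3) ⇒ X = (-3/2, 0)
3. N is the midpoint of XZ ⇒ N = (-7/12, 1/6)
2·[XWZ] = 1/2, 2·[NWX] = -1/4
[XWZ]:[NWX] = 1/2:-1/4 = -2

[XWZ]:[NWX] = -2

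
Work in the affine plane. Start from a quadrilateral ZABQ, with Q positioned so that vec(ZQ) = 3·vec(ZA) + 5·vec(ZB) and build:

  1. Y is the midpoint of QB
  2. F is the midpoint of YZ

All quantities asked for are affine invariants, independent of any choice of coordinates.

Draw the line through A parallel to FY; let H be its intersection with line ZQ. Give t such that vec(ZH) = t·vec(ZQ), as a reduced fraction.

t = 2

Assign Z = (0, 0), A = (1, 0), B = (0, 1), Q = (3, 5) — the answer is frame-independent, so this choice is without loss of generality.
1. Y is the midpoint of QB ⇒ Y = (3/2, 3)
2. F is the midpoint of YZ ⇒ F = (3/4, 3/2)
through A parallel to FY: direction (3/4, 3/2); meets ZQ at H = (6, 10)
H = Z + t·(Q−Z) with t = 2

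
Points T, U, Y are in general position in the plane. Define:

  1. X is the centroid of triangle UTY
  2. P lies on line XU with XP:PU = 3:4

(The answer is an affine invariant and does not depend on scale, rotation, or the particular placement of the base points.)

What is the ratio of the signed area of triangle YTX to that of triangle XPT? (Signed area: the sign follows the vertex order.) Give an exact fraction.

[YTX]:[XPT] = -7/3

Set T = (0, 0), U = (1, 0), Y = (0, 1); any affine frame gives the same invariant.
1. X is the centroid of triangle UTY ⇒ X = (1/3, 1/3)
2. P lies on line XU with XP:PU = 3:4 ⇒ P = (13/21, 4/21)
2·[YTX] = 1/3, 2·[XPT] = -1/7
[YTX]:[XPT] = 1/3:-1/7 = -7/3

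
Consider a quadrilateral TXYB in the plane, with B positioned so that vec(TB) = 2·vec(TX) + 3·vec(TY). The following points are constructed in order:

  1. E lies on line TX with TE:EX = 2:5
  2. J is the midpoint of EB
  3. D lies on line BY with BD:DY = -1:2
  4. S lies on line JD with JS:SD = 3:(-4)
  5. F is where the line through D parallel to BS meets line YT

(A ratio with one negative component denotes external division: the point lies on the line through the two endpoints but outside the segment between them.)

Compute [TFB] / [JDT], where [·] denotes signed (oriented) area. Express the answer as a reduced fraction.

Assign T = (0, 0), X = (1, 0), Y = (0, 1), B = (2, 3) — the answer is frame-independent, so this choice is without loss of generality.
1. E lies on line TX with TE:EX = 2:5 ⇒ E = (2/7, 0)
2. J is the midpoint of EB ⇒ J = (8/7, 3/2)
3. D lies on line BY with BD:DY = -1:2 ⇒ D = (4, 5)
4. S lies on line JD with JS:SD = 3:(-4) ⇒ S = (-52/7, -9)
5. F is where the line through D parallel to BS meets line YT ⇒ F = (0, -1/11)
2·[TFB] = 2/11, 2·[JDT] = -2/7
[TFB]:[JDT] = 2/11:-2/7 = -7/11

[TFB]:[JDT] = -7/11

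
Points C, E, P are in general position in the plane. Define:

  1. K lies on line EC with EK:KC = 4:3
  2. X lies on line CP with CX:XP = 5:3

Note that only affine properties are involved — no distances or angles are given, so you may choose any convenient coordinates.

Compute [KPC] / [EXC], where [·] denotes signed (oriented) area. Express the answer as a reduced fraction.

[KPC]:[EXC] = 24/35

Assign C = (0, 0), E = (1, 0), P = (0, 1) — the answer is frame-independent, so this choice is without loss of generality.
1. K lies on line EC with EK:KC = 4:3 ⇒ K = (3/7, 0)
2. X lies on line CP with CX:XP = 5:3 ⇒ X = (0, 5/8)
2·[KPC] = 3/7, 2·[EXC] = 5/8
[KPC]:[EXC] = 3/7:5/8 = 24/35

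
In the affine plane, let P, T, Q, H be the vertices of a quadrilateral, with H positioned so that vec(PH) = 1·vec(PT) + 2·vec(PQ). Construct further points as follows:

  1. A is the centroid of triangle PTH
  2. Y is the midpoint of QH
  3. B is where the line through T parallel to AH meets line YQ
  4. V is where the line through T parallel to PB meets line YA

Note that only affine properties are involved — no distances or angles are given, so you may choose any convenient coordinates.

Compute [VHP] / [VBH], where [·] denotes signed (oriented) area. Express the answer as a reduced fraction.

[VHP]:[VBH] = 32/23

Choose coordinates P = (0, 0), T = (1, 0), Q = (0, 1), H = (1, 2).
1. A is the centroid of triangle PTH ⇒ A = (2/3, 2/3)
2. Y is the midpoint of QH ⇒ Y = (1/2, 3/2)
3. B is where the line through T parallel to AH meets line YQ ⇒ B = (5/3, 8/3)
4. V is where the line through T parallel to PB meets line YA ⇒ V = (28/33, -8/33)
2·[VHP] = 64/33, 2·[VBH] = 46/33
[VHP]:[VBH] = 64/33:46/33 = 32/23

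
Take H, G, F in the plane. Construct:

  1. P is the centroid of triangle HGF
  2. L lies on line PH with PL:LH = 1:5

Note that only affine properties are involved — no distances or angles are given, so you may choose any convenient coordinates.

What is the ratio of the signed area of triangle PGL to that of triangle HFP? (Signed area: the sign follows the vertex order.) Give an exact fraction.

Assign H = (0, 0), G = (1, 0), F = (0, 1) — the answer is frame-independent, so this choice is without loss of generality.
1. P is the centroid of triangle HGF ⇒ P = (1/3, 1/3)
2. L lies on line PH with PL:LH = 1:5 ⇒ L = (5/18, 5/18)
2·[PGL] = -1/18, 2·[HFP] = -1/3
[PGL]:[HFP] = -1/18:-1/3 = 1/6

[PGL]:[HFP] = 1/6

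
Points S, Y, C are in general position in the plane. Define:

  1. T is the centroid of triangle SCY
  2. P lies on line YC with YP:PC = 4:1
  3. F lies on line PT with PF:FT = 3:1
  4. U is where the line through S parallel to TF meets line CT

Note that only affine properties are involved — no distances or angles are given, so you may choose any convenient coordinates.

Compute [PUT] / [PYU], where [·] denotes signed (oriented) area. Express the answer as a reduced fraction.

[PUT]:[PYU] = 3/8

Assign S = (0, 0), Y = (1, 0), C = (0, 1) — the answer is frame-independent, so this choice is without loss of generality.
1. T is the centroid of triangle SCY ⇒ T = (1/3, 1/3)
2. P lies on line YC with YP:PC = 4:1 ⇒ P = (1/5, 4/5)
3. F lies on line PT with PF:FT = 3:1 ⇒ F = (3/10, 9/20)
4. U is where the line through S parallel to TF meets line CT ⇒ U = (-2/3, 7/3)
2·[PUT] = 1/5, 2·[PYU] = 8/15
[PUT]:[PYU] = 1/5:8/15 = 3/8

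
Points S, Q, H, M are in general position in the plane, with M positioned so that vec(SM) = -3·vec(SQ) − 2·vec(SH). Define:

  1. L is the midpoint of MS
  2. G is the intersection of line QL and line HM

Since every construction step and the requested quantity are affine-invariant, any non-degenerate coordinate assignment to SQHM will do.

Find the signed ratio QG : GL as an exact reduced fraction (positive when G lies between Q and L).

QG:GL = -4

Work in coordinates with S = (0, 0), Q = (1, 0), H = (0, 1), M = (-3, -2).
1. L is the midpoint of MS ⇒ L = (-3/2, -1)
2. G is the intersection of line QL and line HM ⇒ G = (-7/3, -4/3)
G = Q + t·(L−Q) with t = 4/3, so QG:GL = t:(1−t) = 4/3:-1/3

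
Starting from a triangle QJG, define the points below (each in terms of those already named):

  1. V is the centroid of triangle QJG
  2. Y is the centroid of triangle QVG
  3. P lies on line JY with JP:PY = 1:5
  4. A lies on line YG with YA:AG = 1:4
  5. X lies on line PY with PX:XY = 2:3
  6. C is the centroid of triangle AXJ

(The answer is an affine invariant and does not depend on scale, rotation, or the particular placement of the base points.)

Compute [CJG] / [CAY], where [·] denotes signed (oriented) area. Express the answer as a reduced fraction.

Choose coordinates Q = (0, 0), J = (1, 0), G = (0, 1).
1. V is the centroid of triangle QJG ⇒ V = (1/3, 1/3)
2. Y is the centroid of triangle QVG ⇒ Y = (1/9, 4/9)
3. P lies on line JY with JP:PY = 1:5 ⇒ P = (23/27, 2/27)
4. A lies on line YG with YA:AG = 1:4 ⇒ A = (4/45, 5/9)
5. X lies on line PY with PX:XY = 2:3 ⇒ X = (5/9, 2/9)
6. C is the centroid of triangle AXJ ⇒ C = (74/135, 7/27)
2·[CJG] = 26/135, 2·[CAY] = 2/45
[CJG]:[CAY] = 26/135:2/45 = 13/3

[CJG]:[CAY] = 13/3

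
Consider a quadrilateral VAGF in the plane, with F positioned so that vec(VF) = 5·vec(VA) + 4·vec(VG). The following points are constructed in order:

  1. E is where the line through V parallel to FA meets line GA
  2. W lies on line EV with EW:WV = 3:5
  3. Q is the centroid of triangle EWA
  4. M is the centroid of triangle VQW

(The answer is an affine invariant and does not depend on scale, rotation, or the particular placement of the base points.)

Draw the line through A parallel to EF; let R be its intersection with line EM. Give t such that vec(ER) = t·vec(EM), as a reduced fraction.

Work in coordinates with V = (0, 0), A = (1, 0), G = (0, 1), F = (5, 4).
1. E is where the line through V parallel to FA meets line GA ⇒ E = (1/2, 1/2)
2. W lies on line EV with EW:WV = 3:5 ⇒ W = (5/16, 5/16)
3. Q is the centroid of triangle EWA ⇒ Q = (29/48, 13/48)
4. M is the centroid of triangle VQW ⇒ M = (11/36, 7/36)
through A parallel to EF: direction (9/2, 7/2); meets EM at R = (-31/50, -63/50)
R = E + t·(M−E) with t = 144/25

t = 144/25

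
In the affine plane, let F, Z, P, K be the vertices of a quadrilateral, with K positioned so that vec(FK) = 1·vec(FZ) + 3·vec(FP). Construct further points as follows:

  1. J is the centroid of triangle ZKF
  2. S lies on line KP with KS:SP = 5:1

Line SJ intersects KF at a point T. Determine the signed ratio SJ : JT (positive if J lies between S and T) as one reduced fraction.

SJ:JT = -11/6

Assign F = (0, 0), Z = (1, 0), P = (0, 1), K = (1, 3) — the answer is frame-independent, so this choice is without loss of generality.
1. J is the centroid of triangle ZKF ⇒ J = (2/3, 1)
2. S lies on line KP with KS:SP = 5:1 ⇒ S = (1/6, 4/3)
line SJ meets KF at T = (13/33, 13/11)
J = S + t·(T−S) with t = 11/5, so SJ:JT = 11/5:-6/5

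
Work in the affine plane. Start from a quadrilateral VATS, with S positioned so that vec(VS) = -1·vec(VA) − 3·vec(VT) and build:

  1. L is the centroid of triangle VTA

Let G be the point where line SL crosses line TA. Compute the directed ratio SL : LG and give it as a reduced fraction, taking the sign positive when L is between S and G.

Set V = (0, 0), A = (1, 0), T = (0, 1), S = (-1, -3); any affine frame gives the same invariant.
1. L is the centroid of triangle VTA ⇒ L = (1/3, 1/3)
line SL meets TA at G = (3/7, 4/7)
L = S + t·(G−S) with t = 14/15, so SL:LG = 14/15:1/15

SL:LG = 14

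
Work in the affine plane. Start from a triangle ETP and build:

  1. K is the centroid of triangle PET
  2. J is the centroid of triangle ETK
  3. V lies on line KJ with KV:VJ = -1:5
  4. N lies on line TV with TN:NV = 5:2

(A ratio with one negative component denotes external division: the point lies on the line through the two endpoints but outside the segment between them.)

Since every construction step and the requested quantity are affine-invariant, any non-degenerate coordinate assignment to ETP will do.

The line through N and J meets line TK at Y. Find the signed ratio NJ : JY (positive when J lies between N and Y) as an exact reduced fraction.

NJ:JY = -33/28

Assign E = (0, 0), T = (1, 0), P = (0, 1) — the answer is frame-independent, so this choice is without loss of generality.
1. K is the centroid of triangle PET ⇒ K = (1/3, 1/3)
2. J is the centroid of triangle ETK ⇒ J = (4/9, 1/9)
3. V lies on line KJ with KV:VJ = -1:5 ⇒ V = (11/36, 7/18)
4. N lies on line TV with TN:NV = 5:2 ⇒ N = (127/252, 5/18)
line NJ meets TK at Y = (49/99, 25/99)
J = N + t·(Y−N) with t = 33/5, so NJ:JY = 33/5:-28/5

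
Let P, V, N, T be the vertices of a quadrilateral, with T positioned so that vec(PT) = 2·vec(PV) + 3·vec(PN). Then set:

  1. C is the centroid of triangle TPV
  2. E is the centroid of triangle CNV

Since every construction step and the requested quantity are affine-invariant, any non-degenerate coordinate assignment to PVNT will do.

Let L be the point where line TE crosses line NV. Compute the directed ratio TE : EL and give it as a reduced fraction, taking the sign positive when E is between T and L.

TE:EL = 11

Choose coordinates P = (0, 0), V = (1, 0), N = (0, 1), T = (2, 3).
1. C is the centroid of triangle TPV ⇒ C = (1, 1)
2. E is the centroid of triangle CNV ⇒ E = (2/3, 2/3)
line TE meets NV at L = (6/11, 5/11)
E = T + t·(L−T) with t = 11/12, so TE:EL = 11/12:1/12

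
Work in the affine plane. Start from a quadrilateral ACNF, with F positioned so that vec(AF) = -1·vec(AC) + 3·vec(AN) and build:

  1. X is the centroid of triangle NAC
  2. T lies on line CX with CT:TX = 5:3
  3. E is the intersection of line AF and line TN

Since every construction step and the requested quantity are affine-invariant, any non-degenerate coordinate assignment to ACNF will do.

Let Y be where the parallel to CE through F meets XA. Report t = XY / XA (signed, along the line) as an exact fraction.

Assign A = (0, 0), C = (1, 0), N = (0, 1), F = (-1, 3) — the answer is frame-independent, so this choice is without loss of generality.
1. X is the centroid of triangle NAC ⇒ X = (1/3, 1/3)
2. T lies on line CX with CT:TX = 5:3 ⇒ T = (7/12, 5/24)
3. E is the intersection of line AF and line TN ⇒ E = (-14/23, 42/23)
through F parallel to CE: direction (-37/23, 42/23); meets XA at Y = (69/79, 69/79)
Y = X + t·(A−X) with t = -128/79

t = -128/79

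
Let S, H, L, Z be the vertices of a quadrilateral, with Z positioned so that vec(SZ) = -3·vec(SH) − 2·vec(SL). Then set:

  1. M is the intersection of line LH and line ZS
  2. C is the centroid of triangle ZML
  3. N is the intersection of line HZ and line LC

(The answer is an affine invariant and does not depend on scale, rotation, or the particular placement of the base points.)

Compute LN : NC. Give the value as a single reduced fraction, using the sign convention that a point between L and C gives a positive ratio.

Set S = (0, 0), H = (1, 0), L = (0, 1), Z = (-3, -2); any affine frame gives the same invariant.
1. M is the intersection of line LH and line ZS ⇒ M = (3/5, 2/5)
2. C is the centroid of triangle ZML ⇒ C = (-4/5, -1/5)
3. N is the intersection of line HZ and line LC ⇒ N = (-3/2, -5/4)
N = L + t·(C−L) with t = 15/8, so LN:NC = t:(1−t) = 15/8:-7/8

LN:NC = -15/7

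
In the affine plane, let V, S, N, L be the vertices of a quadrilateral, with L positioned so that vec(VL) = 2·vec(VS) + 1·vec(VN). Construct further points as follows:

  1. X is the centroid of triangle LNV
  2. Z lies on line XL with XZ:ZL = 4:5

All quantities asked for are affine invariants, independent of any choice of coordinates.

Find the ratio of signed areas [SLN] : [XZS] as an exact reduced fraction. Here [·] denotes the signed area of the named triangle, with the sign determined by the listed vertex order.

[SLN]:[XZS] = -9/2

Work in coordinates with V = (0, 0), S = (1, 0), N = (0, 1), L = (2, 1).
1. X is the centroid of triangle LNV ⇒ X = (2/3, 2/3)
2. Z lies on line XL with XZ:ZL = 4:5 ⇒ Z = (34/27, 22/27)
2·[SLN] = 2, 2·[XZS] = -4/9
[SLN]:[XZS] = 2:-4/9 = -9/2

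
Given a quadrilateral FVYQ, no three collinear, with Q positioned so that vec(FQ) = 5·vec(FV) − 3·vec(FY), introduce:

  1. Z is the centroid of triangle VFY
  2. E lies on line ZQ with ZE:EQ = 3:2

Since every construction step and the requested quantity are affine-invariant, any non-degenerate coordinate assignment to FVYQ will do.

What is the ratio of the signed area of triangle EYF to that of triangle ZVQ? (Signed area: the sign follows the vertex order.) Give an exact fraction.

Work in coordinates with F = (0, 0), V = (1, 0), Y = (0, 1), Q = (5, -3).
1. Z is the centroid of triangle VFY ⇒ Z = (1/3, 1/3)
2. E lies on line ZQ with ZE:EQ = 3:2 ⇒ E = (47/15, -5/3)
2·[EYF] = 47/15, 2·[ZVQ] = -2/3
[EYF]:[ZVQ] = 47/15:-2/3 = -47/10

[EYF]:[ZVQ] = -47/10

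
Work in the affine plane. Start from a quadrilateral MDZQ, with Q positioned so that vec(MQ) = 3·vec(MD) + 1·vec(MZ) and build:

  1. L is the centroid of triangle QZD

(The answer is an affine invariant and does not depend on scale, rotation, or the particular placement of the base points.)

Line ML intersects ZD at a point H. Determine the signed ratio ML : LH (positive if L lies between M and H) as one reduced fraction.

ML:LH = -2

Assign M = (0, 0), D = (1, 0), Z = (0, 1), Q = (3, 1) — the answer is frame-independent, so this choice is without loss of generality.
1. L is the centroid of triangle QZD ⇒ L = (4/3, 2/3)
line ML meets ZD at H = (2/3, 1/3)
L = M + t·(H−M) with t = 2, so ML:LH = 2:-1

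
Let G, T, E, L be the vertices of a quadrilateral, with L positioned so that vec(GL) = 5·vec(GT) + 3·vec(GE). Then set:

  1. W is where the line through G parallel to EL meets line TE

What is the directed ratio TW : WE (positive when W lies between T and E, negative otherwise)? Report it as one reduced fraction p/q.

TW:WE = 2/5

Assign G = (0, 0), T = (1, 0), E = (0, 1), L = (5, 3) — the answer is frame-independent, so this choice is without loss of generality.
1. W is where the line through G parallel to EL meets line TE ⇒ W = (5/7, 2/7)
W = T + t·(E−T) with t = 2/7, so TW:WE = t:(1−t) = 2/7:5/7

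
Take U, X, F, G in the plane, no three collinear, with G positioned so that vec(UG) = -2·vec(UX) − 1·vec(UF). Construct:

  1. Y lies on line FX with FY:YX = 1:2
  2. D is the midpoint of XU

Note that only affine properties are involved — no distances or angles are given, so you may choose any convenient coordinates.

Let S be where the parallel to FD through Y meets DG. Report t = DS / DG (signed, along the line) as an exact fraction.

t = -1/18

Set U = (0, 0), X = (1, 0), F = (0, 1), G = (-2, -1); any affine frame gives the same invariant.
1. Y lies on line FX with FY:YX = 1:2 ⇒ Y = (1/3, 2/3)
2. D is the midpoint of XU ⇒ D = (1/2, 0)
through Y parallel to FD: direction (1/2, -1); meets DG at S = (23/36, 1/18)
S = D + t·(G−D) with t = -1/18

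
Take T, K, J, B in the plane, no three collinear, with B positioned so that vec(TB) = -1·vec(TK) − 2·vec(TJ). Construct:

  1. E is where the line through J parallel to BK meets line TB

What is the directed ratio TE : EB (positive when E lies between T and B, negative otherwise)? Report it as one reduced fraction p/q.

TE:EB = -1/2

Assign T = (0, 0), K = (1, 0), J = (0, 1), B = (-1, -2) — the answer is frame-independent, so this choice is without loss of generality.
1. E is where the line through J parallel to BK meets line TB ⇒ E = (1, 2)
E = T + t·(B−T) with t = -1, so TE:EB = t:(1−t) = -1:2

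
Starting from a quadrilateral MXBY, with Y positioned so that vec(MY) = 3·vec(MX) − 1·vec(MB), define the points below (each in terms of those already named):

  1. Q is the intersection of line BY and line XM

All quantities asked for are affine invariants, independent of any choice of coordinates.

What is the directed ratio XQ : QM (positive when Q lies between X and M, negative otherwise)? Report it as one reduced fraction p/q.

Set M = (0, 0), X = (1, 0), B = (0, 1), Y = (3, -1); any affine frame gives the same invariant.
1. Q is the intersection of line BY and line XM ⇒ Q = (3/2, 0)
Q = X + t·(M−X) with t = -1/2, so XQ:QM = t:(1−t) = -1/2:3/2

XQ:QM = -1/3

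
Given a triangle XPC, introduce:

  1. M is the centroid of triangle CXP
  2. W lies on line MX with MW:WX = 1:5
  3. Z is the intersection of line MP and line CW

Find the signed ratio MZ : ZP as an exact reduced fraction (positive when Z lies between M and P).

MZ:ZP = -1/8

Set X = (0, 0), P = (1, 0), C = (0, 1); any affine frame gives the same invariant.
1. M is the centroid of triangle CXP ⇒ M = (1/3, 1/3)
2. W lies on line MX with MW:WX = 1:5 ⇒ W = (5/18, 5/18)
3. Z is the intersection of line MP and line CW ⇒ Z = (5/21, 8/21)
Z = M + t·(P−M) with t = -1/7, so MZ:ZP = t:(1−t) = -1/7:8/7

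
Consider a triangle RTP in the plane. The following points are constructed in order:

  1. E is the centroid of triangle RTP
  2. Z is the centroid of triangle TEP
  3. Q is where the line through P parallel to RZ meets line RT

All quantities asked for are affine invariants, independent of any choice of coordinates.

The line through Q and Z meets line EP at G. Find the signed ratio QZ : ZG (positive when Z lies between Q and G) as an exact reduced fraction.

QZ:ZG = -10

Choose coordinates R = (0, 0), T = (1, 0), P = (0, 1).
1. E is the centroid of triangle RTP ⇒ E = (1/3, 1/3)
2. Z is the centroid of triangle TEP ⇒ Z = (4/9, 4/9)
3. Q is where the line through P parallel to RZ meets line RT ⇒ Q = (-1, 0)
line QZ meets EP at G = (3/10, 2/5)
Z = Q + t·(G−Q) with t = 10/9, so QZ:ZG = 10/9:-1/9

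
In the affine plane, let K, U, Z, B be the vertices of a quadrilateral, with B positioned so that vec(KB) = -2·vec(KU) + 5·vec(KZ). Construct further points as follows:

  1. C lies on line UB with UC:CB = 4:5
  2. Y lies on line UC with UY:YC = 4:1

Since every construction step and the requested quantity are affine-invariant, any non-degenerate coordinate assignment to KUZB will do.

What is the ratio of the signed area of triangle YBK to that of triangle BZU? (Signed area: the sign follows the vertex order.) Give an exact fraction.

[YBK]:[BZU] = 29/18

Set K = (0, 0), U = (1, 0), Z = (0, 1), B = (-2, 5); any affine frame gives the same invariant.
1. C lies on line UB with UC:CB = 4:5 ⇒ C = (-1/3, 20/9)
2. Y lies on line UC with UY:YC = 4:1 ⇒ Y = (-1/15, 16/9)
2·[YBK] = 29/9, 2·[BZU] = 2
[YBK]:[BZU] = 29/9:2 = 29/18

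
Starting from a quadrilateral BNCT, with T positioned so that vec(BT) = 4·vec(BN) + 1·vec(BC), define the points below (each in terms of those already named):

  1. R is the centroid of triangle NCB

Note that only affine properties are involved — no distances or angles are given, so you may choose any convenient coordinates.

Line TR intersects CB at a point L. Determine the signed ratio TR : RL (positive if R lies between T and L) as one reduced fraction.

Choose coordinates B = (0, 0), N = (1, 0), C = (0, 1), T = (4, 1).
1. R is the centroid of triangle NCB ⇒ R = (1/3, 1/3)
line TR meets CB at L = (0, 3/11)
R = T + t·(L−T) with t = 11/12, so TR:RL = 11/12:1/12

TR:RL = 11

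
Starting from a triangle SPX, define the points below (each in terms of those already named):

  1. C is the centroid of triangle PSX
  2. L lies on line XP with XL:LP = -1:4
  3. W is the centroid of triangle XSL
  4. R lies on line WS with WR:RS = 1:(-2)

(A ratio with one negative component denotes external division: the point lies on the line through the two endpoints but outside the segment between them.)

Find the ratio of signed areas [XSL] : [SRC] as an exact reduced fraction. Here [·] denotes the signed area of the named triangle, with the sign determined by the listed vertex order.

Assign S = (0, 0), P = (1, 0), X = (0, 1) — the answer is frame-independent, so this choice is without loss of generality.
1. C is the centroid of triangle PSX ⇒ C = (1/3, 1/3)
2. L lies on line XP with XL:LP = -1:4 ⇒ L = (-1/3, 4/3)
3. W is the centroid of triangle XSL ⇒ W = (-1/9, 7/9)
4. R lies on line WS with WR:RS = 1:(-2) ⇒ R = (-2/9, 14/9)
2·[XSL] = -1/3, 2·[SRC] = -16/27
[XSL]:[SRC] = -1/3:-16/27 = 9/16

[XSL]:[SRC] = 9/16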